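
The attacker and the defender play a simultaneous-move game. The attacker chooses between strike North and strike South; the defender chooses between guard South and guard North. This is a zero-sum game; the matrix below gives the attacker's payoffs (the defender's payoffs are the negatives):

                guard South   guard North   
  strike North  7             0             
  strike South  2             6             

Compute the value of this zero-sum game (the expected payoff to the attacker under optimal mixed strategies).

v = 42/11

The defender's mix must leave the attacker indifferent between strike North and strike South.
  the attacker's payoff from strike North: q·7 + (1−q)·0 = 7q
  the attacker's payoff from strike South: q·2 + (1−q)·6 = -4q + 6
  7q = -4q + 6  ⇒  11q = 6  ⇒  q = 6/11.
The value is the attacker's expected payoff against this mix (using strike North): (6/11)·7 + (5/11)·0 = 42/11.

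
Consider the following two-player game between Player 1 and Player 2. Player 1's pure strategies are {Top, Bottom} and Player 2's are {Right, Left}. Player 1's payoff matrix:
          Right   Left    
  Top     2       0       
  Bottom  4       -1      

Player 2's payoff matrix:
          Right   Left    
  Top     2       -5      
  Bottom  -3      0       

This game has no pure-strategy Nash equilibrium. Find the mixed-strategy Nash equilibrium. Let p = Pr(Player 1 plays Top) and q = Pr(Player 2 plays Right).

For Player 2 to be willing to mix, Player 2 must be indifferent between Right and Left, which pins down Player 1's mix.
  Player 2's payoff from Right: p·2 + (1−p)·(-3) = 5p - 3
  Player 2's payoff from Left: p·(-5) + (1−p)·0 = -5p
  5p - 3 = -5p  ⇒  10p = 3  ⇒  p = 3/10.
In a mixed equilibrium Player 1 is indifferent between Top and Bottom; this condition fixes q.
  Player 1's payoff from Top: q·2 + (1−q)·0 = 2q
  Player 1's payoff from Bottom: q·4 + (1−q)·(-1) = 5q - 1
  2q = 5q - 1  ⇒  -3q = -1  ⇒  q = 1/3.

p = 3/10, q = 1/3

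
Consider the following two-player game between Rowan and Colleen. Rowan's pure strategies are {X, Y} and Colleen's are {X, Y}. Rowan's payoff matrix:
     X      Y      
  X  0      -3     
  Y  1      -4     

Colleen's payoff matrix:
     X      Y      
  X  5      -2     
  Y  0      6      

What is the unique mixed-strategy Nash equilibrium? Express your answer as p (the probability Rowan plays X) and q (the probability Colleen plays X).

p = 6/13, q = 1/2

Rowan's mix must leave Colleen indifferent between X and Y.
  Colleen's expected payoff from X: p·5 + (1−p)·0 = 5p
  Colleen's expected payoff from Y: p·(-2) + (1−p)·6 = -8p + 6
  5p = -8p + 6  ⇒  13p = 6  ⇒  p = 6/13.
Set Rowan's expected payoff from X equal to that from Y:
  Rowan's expected payoff from X: q·0 + (1−q)·(-3) = 3q - 3
  Rowan's expected payoff from Y: q·1 + (1−q)·(-4) = 5q - 4
  3q - 3 = 5q - 4  ⇒  -2q = -1  ⇒  q = 1/2.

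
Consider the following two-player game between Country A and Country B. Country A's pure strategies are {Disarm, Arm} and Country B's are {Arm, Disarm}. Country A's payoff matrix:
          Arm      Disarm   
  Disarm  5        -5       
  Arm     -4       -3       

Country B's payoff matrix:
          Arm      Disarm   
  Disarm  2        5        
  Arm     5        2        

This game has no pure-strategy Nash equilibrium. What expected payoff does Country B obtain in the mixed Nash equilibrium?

Country B's indifference between Arm and Disarm determines Country A's mixing probability p:
  Country B's payoff from Arm: p·2 + (1−p)·5 = -3p + 5
  Country B's payoff from Disarm: p·5 + (1−p)·2 = 3p + 2
  -3p + 5 = 3p + 2  ⇒  -6p = -3  ⇒  p = 1/2.
At equilibrium Country B is indifferent across columns, so Country B's payoff equals the payoff from Arm: (1/2)·2 + (1/2)·5 = 7/2.

7/2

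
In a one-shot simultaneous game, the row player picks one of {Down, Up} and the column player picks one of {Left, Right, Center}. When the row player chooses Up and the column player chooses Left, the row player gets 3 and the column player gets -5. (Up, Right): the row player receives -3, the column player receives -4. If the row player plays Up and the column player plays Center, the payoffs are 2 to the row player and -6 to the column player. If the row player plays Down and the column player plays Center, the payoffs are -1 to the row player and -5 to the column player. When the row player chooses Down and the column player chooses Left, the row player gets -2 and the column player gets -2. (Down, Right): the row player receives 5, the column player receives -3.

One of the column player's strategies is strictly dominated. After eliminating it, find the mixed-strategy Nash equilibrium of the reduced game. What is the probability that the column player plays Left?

q = 8/13

The column player's strategy Center is strictly dominated by Right: -3 > -5 and -4 > -6. Eliminate Center.
The column player's mix must leave the row player indifferent between Down and Up.
  the row player's expected payoff from Down: q·(-2) + (1−q)·5 = -7q + 5
  the row player's expected payoff from Up: q·3 + (1−q)·(-3) = 6q - 3
  -7q + 5 = 6q - 3  ⇒  -13q = -8  ⇒  q = 8/13.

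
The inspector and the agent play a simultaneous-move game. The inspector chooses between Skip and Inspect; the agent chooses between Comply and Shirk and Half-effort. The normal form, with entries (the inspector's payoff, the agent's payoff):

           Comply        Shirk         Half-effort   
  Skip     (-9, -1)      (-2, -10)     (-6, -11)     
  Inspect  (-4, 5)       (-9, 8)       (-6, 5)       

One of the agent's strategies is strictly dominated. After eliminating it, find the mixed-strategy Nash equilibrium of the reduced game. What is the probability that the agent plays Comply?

q = 7/12

The agent's strategy Half-effort is strictly dominated by Shirk: -10 > -11 and 8 > 5. Eliminate Half-effort.
The inspector's indifference between Skip and Inspect determines the agent's mixing probability q:
  the inspector's payoff from Skip: q·(-9) + (1−q)·(-2) = -7q - 2
  the inspector's payoff from Inspect: q·(-4) + (1−q)·(-9) = 5q - 9
  -7q - 2 = 5q - 9  ⇒  -12q = -7  ⇒  q = 7/12.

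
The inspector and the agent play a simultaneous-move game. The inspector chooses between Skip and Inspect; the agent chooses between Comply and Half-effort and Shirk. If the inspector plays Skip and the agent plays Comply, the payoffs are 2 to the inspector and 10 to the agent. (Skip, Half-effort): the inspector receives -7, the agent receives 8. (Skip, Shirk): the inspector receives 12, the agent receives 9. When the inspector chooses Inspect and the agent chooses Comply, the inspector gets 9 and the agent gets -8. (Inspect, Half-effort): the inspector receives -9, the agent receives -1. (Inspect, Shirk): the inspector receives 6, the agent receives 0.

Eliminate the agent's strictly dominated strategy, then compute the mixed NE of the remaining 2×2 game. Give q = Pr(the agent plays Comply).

The agent's strategy Half-effort is strictly dominated by Shirk: 9 > 8 and 0 > -1. Eliminate Half-effort.
In a mixed equilibrium the inspector is indifferent between Skip and Inspect; this condition fixes q.
  the inspector's payoff to Skip: q·2 + (1−q)·12 = -10q + 12
  the inspector's payoff to Inspect: q·9 + (1−q)·6 = 3q + 6
  -10q + 12 = 3q + 6  ⇒  -13q = -6  ⇒  q = 6/13.

q = 6/13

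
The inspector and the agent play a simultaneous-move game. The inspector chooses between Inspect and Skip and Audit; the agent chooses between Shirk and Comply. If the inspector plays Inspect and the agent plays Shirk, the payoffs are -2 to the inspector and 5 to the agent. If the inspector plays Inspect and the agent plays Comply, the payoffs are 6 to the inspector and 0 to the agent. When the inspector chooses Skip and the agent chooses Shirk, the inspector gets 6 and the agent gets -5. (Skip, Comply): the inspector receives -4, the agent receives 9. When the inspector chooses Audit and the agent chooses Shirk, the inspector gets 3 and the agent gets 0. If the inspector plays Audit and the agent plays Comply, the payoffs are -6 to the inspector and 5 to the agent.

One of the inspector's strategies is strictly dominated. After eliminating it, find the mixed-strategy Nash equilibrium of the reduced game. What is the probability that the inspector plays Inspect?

p = 14/19

The inspector's strategy Audit is strictly dominated by Skip: 6 > 3 and -4 > -6. Eliminate Audit.
In a mixed equilibrium the agent is indifferent between Shirk and Comply; this condition fixes p.
  the agent's payoff to Shirk: p·5 + (1−p)·(-5) = 10p - 5
  the agent's payoff to Comply: p·0 + (1−p)·9 = -9p + 9
  10p - 5 = -9p + 9  ⇒  19p = 14  ⇒  p = 14/19.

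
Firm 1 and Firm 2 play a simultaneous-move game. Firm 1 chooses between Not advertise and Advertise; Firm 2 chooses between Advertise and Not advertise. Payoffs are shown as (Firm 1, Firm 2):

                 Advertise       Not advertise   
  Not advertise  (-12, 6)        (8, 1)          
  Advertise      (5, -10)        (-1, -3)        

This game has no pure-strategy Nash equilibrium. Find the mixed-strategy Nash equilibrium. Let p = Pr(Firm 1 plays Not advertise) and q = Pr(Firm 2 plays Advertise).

p = 7/12, q = 9/26

Firm 2's indifference between Advertise and Not advertise determines Firm 1's mixing probability p:
  Firm 2's payoff from Advertise: p·6 + (1−p)·(-10) = 16p - 10
  Firm 2's payoff from Not advertise: p·1 + (1−p)·(-3) = 4p - 3
  16p - 10 = 4p - 3  ⇒  12p = 7  ⇒  p = 7/12.
For Firm 1 to be willing to mix, Firm 1 must be indifferent between Not advertise and Advertise, which pins down Firm 2's mix.
  Firm 1's expected payoff from Not advertise: q·(-12) + (1−q)·8 = -20q + 8
  Firm 1's expected payoff from Advertise: q·5 + (1−q)·(-1) = 6q - 1
  -20q + 8 = 6q - 1  ⇒  -26q = -9  ⇒  q = 9/26.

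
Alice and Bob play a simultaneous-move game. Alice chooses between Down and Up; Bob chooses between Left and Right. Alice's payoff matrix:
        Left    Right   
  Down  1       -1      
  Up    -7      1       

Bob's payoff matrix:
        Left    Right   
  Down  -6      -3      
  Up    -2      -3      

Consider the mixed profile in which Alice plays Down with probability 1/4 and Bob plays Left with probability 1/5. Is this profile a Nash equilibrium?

Yes

Check Bob's indifference given Alice's mix p = 1/4:
  payoff from Left = -3; payoff from Right = -3 — equal.
Check Alice's indifference given Bob's mix q = 1/5:
  payoff from Down = -3/5; payoff from Up = -3/5 — equal.
Both players are indifferent, so neither can profitably deviate.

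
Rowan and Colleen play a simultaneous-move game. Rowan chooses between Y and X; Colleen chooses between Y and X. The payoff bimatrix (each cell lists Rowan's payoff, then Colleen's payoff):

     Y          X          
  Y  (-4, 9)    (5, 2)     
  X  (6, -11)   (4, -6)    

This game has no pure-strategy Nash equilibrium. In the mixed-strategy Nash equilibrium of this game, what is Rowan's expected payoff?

46/11

In a mixed equilibrium Rowan is indifferent between Y and X; this condition fixes q.
  Rowan's payoff from Y: q·(-4) + (1−q)·5 = -9q + 5
  Rowan's payoff from X: q·6 + (1−q)·4 = 2q + 4
  -9q + 5 = 2q + 4  ⇒  -11q = -1  ⇒  q = 1/11.
At equilibrium Rowan is indifferent across rows, so Rowan's payoff equals the payoff from Y: (1/11)·(-4) + (10/11)·5 = 46/11.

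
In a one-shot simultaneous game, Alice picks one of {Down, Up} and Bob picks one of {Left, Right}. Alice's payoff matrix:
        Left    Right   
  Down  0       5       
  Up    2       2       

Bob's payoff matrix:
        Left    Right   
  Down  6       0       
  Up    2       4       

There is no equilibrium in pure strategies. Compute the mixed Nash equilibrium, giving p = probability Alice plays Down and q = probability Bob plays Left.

p = 1/4, q = 3/5

Alice's mix must leave Bob indifferent between Left and Right.
  Bob's payoff from Left: p·6 + (1−p)·2 = 4p + 2
  Bob's payoff from Right: p·0 + (1−p)·4 = -4p + 4
  4p + 2 = -4p + 4  ⇒  8p = 2  ⇒  p = 1/4.
Alice's indifference between Down and Up determines Bob's mixing probability q:
  Alice's payoff from Down: q·0 + (1−q)·5 = -5q + 5
  Alice's payoff from Up: q·2 + (1−q)·2 = 2
  -5q + 5 = 2  ⇒  -5q = -3  ⇒  q = 3/5.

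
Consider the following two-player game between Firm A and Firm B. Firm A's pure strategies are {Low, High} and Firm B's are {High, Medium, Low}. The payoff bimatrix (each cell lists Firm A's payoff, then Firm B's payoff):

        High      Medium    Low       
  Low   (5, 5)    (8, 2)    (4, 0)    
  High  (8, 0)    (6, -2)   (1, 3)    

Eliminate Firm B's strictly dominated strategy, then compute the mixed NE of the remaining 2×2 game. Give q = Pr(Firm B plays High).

Firm B's strategy Medium is strictly dominated by High: 5 > 2 and 0 > -2. Eliminate Medium.
Firm A's indifference between Low and High determines Firm B's mixing probability q:
  Firm A's expected payoff from Low: q·5 + (1−q)·4 = q + 4
  Firm A's expected payoff from High: q·8 + (1−q)·1 = 7q + 1
  q + 4 = 7q + 1  ⇒  -6q = -3  ⇒  q = 1/2.

q = 1/2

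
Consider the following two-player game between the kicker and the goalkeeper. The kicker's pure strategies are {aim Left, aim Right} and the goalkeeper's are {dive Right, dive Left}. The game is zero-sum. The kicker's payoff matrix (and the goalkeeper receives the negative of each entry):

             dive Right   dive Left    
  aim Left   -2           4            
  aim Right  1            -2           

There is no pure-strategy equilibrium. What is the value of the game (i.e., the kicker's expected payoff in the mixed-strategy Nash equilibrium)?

v = 0

Set the kicker's expected payoff from aim Left equal to that from aim Right:
  the kicker's payoff to aim Left: q·(-2) + (1−q)·4 = -6q + 4
  the kicker's payoff to aim Right: q·1 + (1−q)·(-2) = 3q - 2
  -6q + 4 = 3q - 2  ⇒  -9q = -6  ⇒  q = 2/3.
The value is the kicker's expected payoff against this mix (using aim Left): (2/3)·(-2) + (1/3)·4 = 0.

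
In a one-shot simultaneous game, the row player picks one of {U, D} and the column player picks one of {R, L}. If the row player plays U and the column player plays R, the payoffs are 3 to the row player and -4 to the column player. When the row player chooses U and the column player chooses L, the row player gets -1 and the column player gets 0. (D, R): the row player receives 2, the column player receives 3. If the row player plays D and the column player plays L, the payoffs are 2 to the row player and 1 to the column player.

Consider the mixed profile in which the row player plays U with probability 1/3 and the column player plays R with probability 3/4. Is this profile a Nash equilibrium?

Yes

Check the column player's indifference given the row player's mix p = 1/3:
  payoff from R = 2/3; payoff from L = 2/3 — equal.
Check the row player's indifference given the column player's mix q = 3/4:
  payoff from U = 2; payoff from D = 2 — equal.
Both players are indifferent, so neither can profitably deviate.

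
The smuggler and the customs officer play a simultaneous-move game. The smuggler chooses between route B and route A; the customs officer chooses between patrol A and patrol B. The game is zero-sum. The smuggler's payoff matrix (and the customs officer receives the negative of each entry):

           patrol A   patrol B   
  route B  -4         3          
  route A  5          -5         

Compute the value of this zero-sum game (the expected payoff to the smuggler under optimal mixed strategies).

v = -5/17

In a mixed equilibrium the smuggler is indifferent between route B and route A; this condition fixes q.
  the smuggler's payoff from route B: q·(-4) + (1−q)·3 = -7q + 3
  the smuggler's payoff from route A: q·5 + (1−q)·(-5) = 10q - 5
  -7q + 3 = 10q - 5  ⇒  -17q = -8  ⇒  q = 8/17.
The value is the smuggler's expected payoff against this mix (using route B): (8/17)·(-4) + (9/17)·3 = -5/17.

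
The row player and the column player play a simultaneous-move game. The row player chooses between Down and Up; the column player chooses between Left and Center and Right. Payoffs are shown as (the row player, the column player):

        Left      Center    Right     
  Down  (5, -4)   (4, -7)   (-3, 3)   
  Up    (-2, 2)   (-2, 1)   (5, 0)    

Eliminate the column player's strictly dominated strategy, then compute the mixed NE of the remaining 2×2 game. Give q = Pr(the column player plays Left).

The column player's strategy Center is strictly dominated by Left: -4 > -7 and 2 > 1. Eliminate Center.
The row player's indifference between Down and Up determines the column player's mixing probability q:
  the row player's expected payoff from Down: q·5 + (1−q)·(-3) = 8q - 3
  the row player's expected payoff from Up: q·(-2) + (1−q)·5 = -7q + 5
  8q - 3 = -7q + 5  ⇒  15q = 8  ⇒  q = 8/15.

q = 8/15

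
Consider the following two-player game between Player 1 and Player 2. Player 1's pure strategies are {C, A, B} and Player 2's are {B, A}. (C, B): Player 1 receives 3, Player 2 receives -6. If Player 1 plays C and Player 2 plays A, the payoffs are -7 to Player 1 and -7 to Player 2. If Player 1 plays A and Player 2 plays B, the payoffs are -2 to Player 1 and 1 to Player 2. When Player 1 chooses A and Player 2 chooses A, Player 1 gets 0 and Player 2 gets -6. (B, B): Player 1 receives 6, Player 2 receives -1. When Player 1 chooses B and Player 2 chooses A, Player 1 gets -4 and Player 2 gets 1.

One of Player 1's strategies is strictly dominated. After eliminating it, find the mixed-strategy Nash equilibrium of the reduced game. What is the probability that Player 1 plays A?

Player 1's strategy C is strictly dominated by B: 6 > 3 and -4 > -7. Eliminate C.
Player 2's indifference between B and A determines Player 1's mixing probability p:
  Player 2's payoff from B: p·1 + (1−p)·(-1) = 2p - 1
  Player 2's payoff from A: p·(-6) + (1−p)·1 = -7p + 1
  2p - 1 = -7p + 1  ⇒  9p = 2  ⇒  p = 2/9.

p = 2/9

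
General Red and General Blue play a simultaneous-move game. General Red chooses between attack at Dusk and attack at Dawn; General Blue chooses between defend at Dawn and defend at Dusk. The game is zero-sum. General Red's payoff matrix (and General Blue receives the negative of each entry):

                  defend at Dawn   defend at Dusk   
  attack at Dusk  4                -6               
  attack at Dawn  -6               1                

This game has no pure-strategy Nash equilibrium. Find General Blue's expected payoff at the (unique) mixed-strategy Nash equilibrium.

32/17

For General Blue to be willing to mix, General Blue must be indifferent between defend at Dawn and defend at Dusk, which pins down General Red's mix.
  General Blue's payoff from defend at Dawn: p·(-4) + (1−p)·6 = -10p + 6
  General Blue's payoff from defend at Dusk: p·6 + (1−p)·(-1) = 7p - 1
  -10p + 6 = 7p - 1  ⇒  -17p = -7  ⇒  p = 7/17.
At equilibrium General Blue is indifferent across columns, so General Blue's payoff equals the payoff from defend at Dawn: (7/17)·(-4) + (10/17)·6 = 32/17.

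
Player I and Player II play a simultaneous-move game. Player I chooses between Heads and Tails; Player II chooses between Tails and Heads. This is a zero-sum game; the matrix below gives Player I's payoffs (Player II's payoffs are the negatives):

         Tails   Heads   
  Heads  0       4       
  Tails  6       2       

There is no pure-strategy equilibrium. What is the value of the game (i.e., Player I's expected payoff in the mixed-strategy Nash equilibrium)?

Set Player I's expected payoff from Heads equal to that from Tails:
  Player I's expected payoff from Heads: q·0 + (1−q)·4 = -4q + 4
  Player I's expected payoff from Tails: q·6 + (1−q)·2 = 4q + 2
  -4q + 4 = 4q + 2  ⇒  -8q = -2  ⇒  q = 1/4.
The value is Player I's expected payoff against this mix (using Heads): (1/4)·0 + (3/4)·4 = 3.

v = 3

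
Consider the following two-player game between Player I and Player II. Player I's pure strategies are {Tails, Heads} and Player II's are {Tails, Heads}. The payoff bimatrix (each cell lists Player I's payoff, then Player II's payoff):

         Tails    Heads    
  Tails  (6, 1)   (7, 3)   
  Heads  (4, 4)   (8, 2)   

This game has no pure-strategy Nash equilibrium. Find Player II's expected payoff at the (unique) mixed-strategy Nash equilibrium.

5/2

Player I's mix must leave Player II indifferent between Tails and Heads.
  Player II's expected payoff from Tails: p·1 + (1−p)·4 = -3p + 4
  Player II's expected payoff from Heads: p·3 + (1−p)·2 = p + 2
  -3p + 4 = p + 2  ⇒  -4p = -2  ⇒  p = 1/2.
At equilibrium Player II is indifferent across columns, so Player II's payoff equals the payoff from Tails: (1/2)·1 + (1/2)·4 = 5/2.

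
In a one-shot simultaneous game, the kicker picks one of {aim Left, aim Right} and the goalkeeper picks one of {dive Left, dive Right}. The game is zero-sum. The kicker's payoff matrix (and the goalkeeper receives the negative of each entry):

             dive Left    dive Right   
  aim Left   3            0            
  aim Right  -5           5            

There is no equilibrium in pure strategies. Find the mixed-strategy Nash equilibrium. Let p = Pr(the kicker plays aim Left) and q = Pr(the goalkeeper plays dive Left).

Set the goalkeeper's expected payoff from dive Left equal to that from dive Right:
  the goalkeeper's expected payoff from dive Left: p·(-3) + (1−p)·5 = -8p + 5
  the goalkeeper's expected payoff from dive Right: p·0 + (1−p)·(-5) = 5p - 5
  -8p + 5 = 5p - 5  ⇒  -13p = -10  ⇒  p = 10/13.
The kicker's indifference between aim Left and aim Right determines the goalkeeper's mixing probability q:
  the kicker's payoff from aim Left: q·3 + (1−q)·0 = 3q
  the kicker's payoff from aim Right: q·(-5) + (1−q)·5 = -10q + 5
  3q = -10q + 5  ⇒  13q = 5  ⇒  q = 5/13.

p = 10/13, q = 5/13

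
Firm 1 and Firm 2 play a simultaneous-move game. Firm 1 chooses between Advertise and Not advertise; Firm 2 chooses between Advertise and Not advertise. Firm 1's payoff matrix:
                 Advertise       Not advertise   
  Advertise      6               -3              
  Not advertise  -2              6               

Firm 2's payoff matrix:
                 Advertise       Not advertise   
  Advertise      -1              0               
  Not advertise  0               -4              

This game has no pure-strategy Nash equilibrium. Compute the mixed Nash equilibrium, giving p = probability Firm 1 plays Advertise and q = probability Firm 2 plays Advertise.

Firm 2's indifference between Advertise and Not advertise determines Firm 1's mixing probability p:
  Firm 2's expected payoff from Advertise: p·(-1) + (1−p)·0 = -p
  Firm 2's expected payoff from Not advertise: p·0 + (1−p)·(-4) = 4p - 4
  -p = 4p - 4  ⇒  -5p = -4  ⇒  p = 4/5.
Set Firm 1's expected payoff from Advertise equal to that from Not advertise:
  Firm 1's expected payoff from Advertise: q·6 + (1−q)·(-3) = 9q - 3
  Firm 1's expected payoff from Not advertise: q·(-2) + (1−q)·6 = -8q + 6
  9q - 3 = -8q + 6  ⇒  17q = 9  ⇒  q = 9/17.

p = 4/5, q = 9/17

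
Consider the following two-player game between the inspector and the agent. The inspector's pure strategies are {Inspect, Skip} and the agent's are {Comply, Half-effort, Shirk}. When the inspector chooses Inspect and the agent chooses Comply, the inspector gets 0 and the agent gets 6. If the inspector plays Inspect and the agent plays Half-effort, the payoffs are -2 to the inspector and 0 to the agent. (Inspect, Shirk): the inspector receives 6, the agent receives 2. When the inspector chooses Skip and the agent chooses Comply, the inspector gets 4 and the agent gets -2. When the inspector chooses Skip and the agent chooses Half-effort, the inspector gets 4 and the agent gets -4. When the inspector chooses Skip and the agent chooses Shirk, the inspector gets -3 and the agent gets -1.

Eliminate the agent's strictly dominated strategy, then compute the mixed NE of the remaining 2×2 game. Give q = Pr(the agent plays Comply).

The agent's strategy Half-effort is strictly dominated by Shirk: 2 > 0 and -1 > -4. Eliminate Half-effort.
The inspector's indifference between Inspect and Skip determines the agent's mixing probability q:
  the inspector's expected payoff from Inspect: q·0 + (1−q)·6 = -6q + 6
  the inspector's expected payoff from Skip: q·4 + (1−q)·(-3) = 7q - 3
  -6q + 6 = 7q - 3  ⇒  -13q = -9  ⇒  q = 9/13.

q = 9/13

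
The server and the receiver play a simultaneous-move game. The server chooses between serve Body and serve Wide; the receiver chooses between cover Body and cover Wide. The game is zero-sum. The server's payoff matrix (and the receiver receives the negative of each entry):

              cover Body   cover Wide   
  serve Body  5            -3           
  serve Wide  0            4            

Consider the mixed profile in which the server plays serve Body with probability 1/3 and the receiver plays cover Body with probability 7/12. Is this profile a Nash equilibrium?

Check the receiver's indifference given the server's mix p = 1/3:
  payoff from cover Body = -5/3; payoff from cover Wide = -5/3 — equal.
Check the server's indifference given the receiver's mix q = 7/12:
  payoff from serve Body = 5/3; payoff from serve Wide = 5/3 — equal.
Both players are indifferent, so neither can profitably deviate.

Yes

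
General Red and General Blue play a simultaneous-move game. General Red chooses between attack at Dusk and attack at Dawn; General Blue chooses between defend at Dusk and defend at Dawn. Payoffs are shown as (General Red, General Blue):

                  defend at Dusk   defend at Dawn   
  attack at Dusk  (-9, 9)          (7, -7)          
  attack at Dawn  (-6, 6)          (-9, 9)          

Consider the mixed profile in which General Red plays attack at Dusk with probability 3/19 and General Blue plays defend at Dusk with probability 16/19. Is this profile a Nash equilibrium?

Yes

Check General Blue's indifference given General Red's mix p = 3/19:
  payoff from defend at Dusk = 123/19; payoff from defend at Dawn = 123/19 — equal.
Check General Red's indifference given General Blue's mix q = 16/19:
  payoff from attack at Dusk = -123/19; payoff from attack at Dawn = -123/19 — equal.
Both players are indifferent, so neither can profitably deviate.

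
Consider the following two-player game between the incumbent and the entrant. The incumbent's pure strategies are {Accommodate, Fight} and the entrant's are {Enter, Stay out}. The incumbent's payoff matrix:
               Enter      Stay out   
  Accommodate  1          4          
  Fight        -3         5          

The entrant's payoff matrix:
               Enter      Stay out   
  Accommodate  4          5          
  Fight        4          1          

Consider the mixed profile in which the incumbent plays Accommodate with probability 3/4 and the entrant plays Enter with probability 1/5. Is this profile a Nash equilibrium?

Yes

Check the entrant's indifference given the incumbent's mix p = 3/4:
  payoff from Enter = 4; payoff from Stay out = 4 — equal.
Check the incumbent's indifference given the entrant's mix q = 1/5:
  payoff from Accommodate = 17/5; payoff from Fight = 17/5 — equal.
Both players are indifferent, so neither can profitably deviate.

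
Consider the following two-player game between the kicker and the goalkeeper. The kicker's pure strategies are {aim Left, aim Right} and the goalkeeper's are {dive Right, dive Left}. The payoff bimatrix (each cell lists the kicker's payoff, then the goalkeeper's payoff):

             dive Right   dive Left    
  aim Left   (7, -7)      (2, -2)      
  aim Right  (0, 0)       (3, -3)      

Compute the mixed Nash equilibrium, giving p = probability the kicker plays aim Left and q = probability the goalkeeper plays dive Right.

p = 3/8, q = 1/8

Set the goalkeeper's expected payoff from dive Right equal to that from dive Left:
  the goalkeeper's payoff to dive Right: p·(-7) + (1−p)·0 = -7p
  the goalkeeper's payoff to dive Left: p·(-2) + (1−p)·(-3) = p - 3
  -7p = p - 3  ⇒  -8p = -3  ⇒  p = 3/8.
For the kicker to be willing to mix, the kicker must be indifferent between aim Left and aim Right, which pins down the goalkeeper's mix.
  the kicker's expected payoff from aim Left: q·7 + (1−q)·2 = 5q + 2
  the kicker's expected payoff from aim Right: q·0 + (1−q)·3 = -3q + 3
  5q + 2 = -3q + 3  ⇒  8q = 1  ⇒  q = 1/8.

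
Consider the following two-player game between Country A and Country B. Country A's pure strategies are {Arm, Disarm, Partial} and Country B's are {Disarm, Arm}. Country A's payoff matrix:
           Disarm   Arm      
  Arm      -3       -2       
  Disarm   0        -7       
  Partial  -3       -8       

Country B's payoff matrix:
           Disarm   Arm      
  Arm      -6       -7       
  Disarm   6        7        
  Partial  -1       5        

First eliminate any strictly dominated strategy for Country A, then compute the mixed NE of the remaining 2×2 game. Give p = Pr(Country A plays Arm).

p = 1/2

Country A's strategy Partial is strictly dominated by Disarm: 0 > -3 and -7 > -8. Eliminate Partial.
For Country B to be willing to mix, Country B must be indifferent between Disarm and Arm, which pins down Country A's mix.
  Country B's expected payoff from Disarm: p·(-6) + (1−p)·6 = -12p + 6
  Country B's expected payoff from Arm: p·(-7) + (1−p)·7 = -14p + 7
  -12p + 6 = -14p + 7  ⇒  2p = 1  ⇒  p = 1/2.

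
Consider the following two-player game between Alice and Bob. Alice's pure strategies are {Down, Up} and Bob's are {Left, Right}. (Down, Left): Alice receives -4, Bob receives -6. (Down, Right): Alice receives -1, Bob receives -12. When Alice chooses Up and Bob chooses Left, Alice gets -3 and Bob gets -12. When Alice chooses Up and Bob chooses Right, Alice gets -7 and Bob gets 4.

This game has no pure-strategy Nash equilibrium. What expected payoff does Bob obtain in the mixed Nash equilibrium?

Set Bob's expected payoff from Left equal to that from Right:
  Bob's payoff from Left: p·(-6) + (1−p)·(-12) = 6p - 12
  Bob's payoff from Right: p·(-12) + (1−p)·4 = -16p + 4
  6p - 12 = -16p + 4  ⇒  22p = 16  ⇒  p = 8/11.
At equilibrium Bob is indifferent across columns, so Bob's payoff equals the payoff from Left: (8/11)·(-6) + (3/11)·(-12) = -84/11.

-84/11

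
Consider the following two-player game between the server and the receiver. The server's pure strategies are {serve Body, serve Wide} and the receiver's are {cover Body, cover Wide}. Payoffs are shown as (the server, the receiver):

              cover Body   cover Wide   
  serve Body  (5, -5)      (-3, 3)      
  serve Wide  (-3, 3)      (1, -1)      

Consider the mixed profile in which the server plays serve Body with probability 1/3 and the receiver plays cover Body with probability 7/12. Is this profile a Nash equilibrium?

No

Given the receiver's mix q = 7/12, the server's payoff from serve Body is 5/3 but from serve Wide is -4/3. The server strictly prefers serve Body, so the server would not mix.
So the proposed profile is not a Nash equilibrium.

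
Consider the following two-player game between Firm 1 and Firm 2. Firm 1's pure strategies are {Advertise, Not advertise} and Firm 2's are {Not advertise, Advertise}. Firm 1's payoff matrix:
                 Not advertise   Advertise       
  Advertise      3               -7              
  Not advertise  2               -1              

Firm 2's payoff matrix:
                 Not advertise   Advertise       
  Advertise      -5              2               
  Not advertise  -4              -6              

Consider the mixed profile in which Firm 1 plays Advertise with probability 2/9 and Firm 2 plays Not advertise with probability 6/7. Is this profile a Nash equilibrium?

Check Firm 2's indifference given Firm 1's mix p = 2/9:
  payoff from Not advertise = -38/9; payoff from Advertise = -38/9 — equal.
Check Firm 1's indifference given Firm 2's mix q = 6/7:
  payoff from Advertise = 11/7; payoff from Not advertise = 11/7 — equal.
Both players are indifferent, so neither can profitably deviate.

Yes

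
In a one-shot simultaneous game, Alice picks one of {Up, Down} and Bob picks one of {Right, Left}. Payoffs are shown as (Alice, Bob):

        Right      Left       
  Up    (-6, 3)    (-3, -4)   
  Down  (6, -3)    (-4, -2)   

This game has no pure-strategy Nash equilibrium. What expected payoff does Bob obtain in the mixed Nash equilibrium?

Bob's indifference between Right and Left determines Alice's mixing probability p:
  Bob's expected payoff from Right: p·3 + (1−p)·(-3) = 6p - 3
  Bob's expected payoff from Left: p·(-4) + (1−p)·(-2) = -2p - 2
  6p - 3 = -2p - 2  ⇒  8p = 1  ⇒  p = 1/8.
At equilibrium Bob is indifferent across columns, so Bob's payoff equals the payoff from Right: (1/8)·3 + (7/8)·(-3) = -9/4.

-9/4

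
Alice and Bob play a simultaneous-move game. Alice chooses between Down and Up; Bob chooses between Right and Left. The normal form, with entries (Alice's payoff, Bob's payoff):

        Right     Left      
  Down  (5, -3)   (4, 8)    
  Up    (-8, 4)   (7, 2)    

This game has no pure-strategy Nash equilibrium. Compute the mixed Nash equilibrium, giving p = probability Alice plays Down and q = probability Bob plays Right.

For Bob to be willing to mix, Bob must be indifferent between Right and Left, which pins down Alice's mix.
  Bob's payoff to Right: p·(-3) + (1−p)·4 = -7p + 4
  Bob's payoff to Left: p·8 + (1−p)·2 = 6p + 2
  -7p + 4 = 6p + 2  ⇒  -13p = -2  ⇒  p = 2/13.
For Alice to be willing to mix, Alice must be indifferent between Down and Up, which pins down Bob's mix.
  Alice's payoff to Down: q·5 + (1−q)·4 = q + 4
  Alice's payoff to Up: q·(-8) + (1−q)·7 = -15q + 7
  q + 4 = -15q + 7  ⇒  16q = 3  ⇒  q = 3/16.

p = 2/13, q = 3/16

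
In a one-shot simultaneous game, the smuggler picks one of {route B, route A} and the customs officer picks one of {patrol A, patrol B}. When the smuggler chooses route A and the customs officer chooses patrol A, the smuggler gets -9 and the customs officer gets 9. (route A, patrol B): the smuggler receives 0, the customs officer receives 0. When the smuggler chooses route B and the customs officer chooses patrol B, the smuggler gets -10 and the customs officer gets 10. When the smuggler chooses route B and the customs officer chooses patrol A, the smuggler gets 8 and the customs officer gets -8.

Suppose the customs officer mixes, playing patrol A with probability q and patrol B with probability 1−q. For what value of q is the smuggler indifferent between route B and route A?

q = 10/27

In a mixed equilibrium the smuggler is indifferent between route B and route A; this condition fixes q.
  the smuggler's payoff from route B: q·8 + (1−q)·(-10) = 18q - 10
  the smuggler's payoff from route A: q·(-9) + (1−q)·0 = -9q
  18q - 10 = -9q  ⇒  27q = 10  ⇒  q = 10/27.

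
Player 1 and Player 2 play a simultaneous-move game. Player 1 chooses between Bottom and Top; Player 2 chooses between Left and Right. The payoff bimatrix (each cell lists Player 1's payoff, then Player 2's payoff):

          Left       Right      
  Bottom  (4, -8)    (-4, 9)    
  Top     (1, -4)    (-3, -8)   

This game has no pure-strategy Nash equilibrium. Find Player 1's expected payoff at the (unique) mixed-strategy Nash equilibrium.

-2

In a mixed equilibrium Player 1 is indifferent between Bottom and Top; this condition fixes q.
  Player 1's payoff from Bottom: q·4 + (1−q)·(-4) = 8q - 4
  Player 1's payoff from Top: q·1 + (1−q)·(-3) = 4q - 3
  8q - 4 = 4q - 3  ⇒  4q = 1  ⇒  q = 1/4.
At equilibrium Player 1 is indifferent across rows, so Player 1's payoff equals the payoff from Bottom: (1/4)·4 + (3/4)·(-4) = -2.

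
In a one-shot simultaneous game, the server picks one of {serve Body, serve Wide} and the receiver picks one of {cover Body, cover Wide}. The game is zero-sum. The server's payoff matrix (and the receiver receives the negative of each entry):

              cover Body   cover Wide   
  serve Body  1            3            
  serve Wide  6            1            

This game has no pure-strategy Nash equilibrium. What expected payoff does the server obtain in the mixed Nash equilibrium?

17/7

Set the server's expected payoff from serve Body equal to that from serve Wide:
  the server's expected payoff from serve Body: q·1 + (1−q)·3 = -2q + 3
  the server's expected payoff from serve Wide: q·6 + (1−q)·1 = 5q + 1
  -2q + 3 = 5q + 1  ⇒  -7q = -2  ⇒  q = 2/7.
At equilibrium the server is indifferent across rows, so the server's payoff equals the payoff from serve Body: (2/7)·1 + (5/7)·3 = 17/7.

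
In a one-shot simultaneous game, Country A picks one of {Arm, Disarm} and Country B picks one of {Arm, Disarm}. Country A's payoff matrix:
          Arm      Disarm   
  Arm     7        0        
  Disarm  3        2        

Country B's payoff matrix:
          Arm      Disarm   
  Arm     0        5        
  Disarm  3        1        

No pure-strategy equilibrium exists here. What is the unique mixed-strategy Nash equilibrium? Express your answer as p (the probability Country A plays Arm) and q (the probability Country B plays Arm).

In a mixed equilibrium Country B is indifferent between Arm and Disarm; this condition fixes p.
  Country B's payoff from Arm: p·0 + (1−p)·3 = -3p + 3
  Country B's payoff from Disarm: p·5 + (1−p)·1 = 4p + 1
  -3p + 3 = 4p + 1  ⇒  -7p = -2  ⇒  p = 2/7.
Country A's indifference between Arm and Disarm determines Country B's mixing probability q:
  Country A's payoff to Arm: q·7 + (1−q)·0 = 7q
  Country A's payoff to Disarm: q·3 + (1−q)·2 = q + 2
  7q = q + 2  ⇒  6q = 2  ⇒  q = 1/3.

p = 2/7, q = 1/3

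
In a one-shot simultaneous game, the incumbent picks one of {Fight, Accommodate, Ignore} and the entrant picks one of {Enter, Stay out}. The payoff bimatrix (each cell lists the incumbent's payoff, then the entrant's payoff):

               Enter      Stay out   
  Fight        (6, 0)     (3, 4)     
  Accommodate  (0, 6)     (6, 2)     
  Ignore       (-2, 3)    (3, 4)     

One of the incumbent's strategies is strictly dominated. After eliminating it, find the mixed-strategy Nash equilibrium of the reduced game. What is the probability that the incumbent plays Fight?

p = 1/2

The incumbent's strategy Ignore is strictly dominated by Accommodate: 0 > -2 and 6 > 3. Eliminate Ignore.
Set the entrant's expected payoff from Enter equal to that from Stay out:
  the entrant's payoff to Enter: p·0 + (1−p)·6 = -6p + 6
  the entrant's payoff to Stay out: p·4 + (1−p)·2 = 2p + 2
  -6p + 6 = 2p + 2  ⇒  -8p = -4  ⇒  p = 1/2.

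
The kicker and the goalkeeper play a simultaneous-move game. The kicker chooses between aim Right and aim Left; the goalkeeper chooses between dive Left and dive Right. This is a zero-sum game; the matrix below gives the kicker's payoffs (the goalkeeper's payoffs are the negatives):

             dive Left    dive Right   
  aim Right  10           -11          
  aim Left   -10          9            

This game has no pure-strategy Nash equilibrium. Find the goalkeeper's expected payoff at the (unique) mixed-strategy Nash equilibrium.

1/2

For the goalkeeper to be willing to mix, the goalkeeper must be indifferent between dive Left and dive Right, which pins down the kicker's mix.
  the goalkeeper's expected payoff from dive Left: p·(-10) + (1−p)·10 = -20p + 10
  the goalkeeper's expected payoff from dive Right: p·11 + (1−p)·(-9) = 20p - 9
  -20p + 10 = 20p - 9  ⇒  -40p = -19  ⇒  p = 19/40.
At equilibrium the goalkeeper is indifferent across columns, so the goalkeeper's payoff equals the payoff from dive Left: (19/40)·(-10) + (21/40)·10 = 1/2.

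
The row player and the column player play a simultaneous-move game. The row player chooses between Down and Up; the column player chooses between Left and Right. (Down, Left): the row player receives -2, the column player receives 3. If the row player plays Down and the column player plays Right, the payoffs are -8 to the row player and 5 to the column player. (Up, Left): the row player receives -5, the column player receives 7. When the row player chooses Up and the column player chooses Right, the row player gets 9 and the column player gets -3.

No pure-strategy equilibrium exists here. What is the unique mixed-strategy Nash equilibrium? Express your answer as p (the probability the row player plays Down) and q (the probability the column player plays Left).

p = 5/6, q = 17/20

Set the column player's expected payoff from Left equal to that from Right:
  the column player's payoff to Left: p·3 + (1−p)·7 = -4p + 7
  the column player's payoff to Right: p·5 + (1−p)·(-3) = 8p - 3
  -4p + 7 = 8p - 3  ⇒  -12p = -10  ⇒  p = 5/6.
The row player's indifference between Down and Up determines the column player's mixing probability q:
  the row player's payoff to Down: q·(-2) + (1−q)·(-8) = 6q - 8
  the row player's payoff to Up: q·(-5) + (1−q)·9 = -14q + 9
  6q - 8 = -14q + 9  ⇒  20q = 17  ⇒  q = 17/20.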